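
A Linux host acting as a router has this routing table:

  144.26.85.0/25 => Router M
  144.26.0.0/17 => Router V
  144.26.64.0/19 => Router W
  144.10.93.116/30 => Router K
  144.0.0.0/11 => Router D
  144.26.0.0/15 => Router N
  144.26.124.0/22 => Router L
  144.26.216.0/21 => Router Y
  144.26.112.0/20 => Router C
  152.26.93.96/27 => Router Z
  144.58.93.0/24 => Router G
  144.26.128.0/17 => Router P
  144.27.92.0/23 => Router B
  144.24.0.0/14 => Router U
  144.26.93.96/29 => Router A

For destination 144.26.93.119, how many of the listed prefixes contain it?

5

Prefixes containing 144.26.93.119:
  144.0.0.0/11 (144.0.0.0 - 144.31.255.255)
  144.24.0.0/14 (144.24.0.0 - 144.27.255.255)
  144.26.0.0/15 (144.26.0.0 - 144.27.255.255)
  144.26.0.0/17 (144.26.0.0 - 144.26.127.255)
  144.26.64.0/19 (144.26.64.0 - 144.26.95.255)
Total matching entries: 5.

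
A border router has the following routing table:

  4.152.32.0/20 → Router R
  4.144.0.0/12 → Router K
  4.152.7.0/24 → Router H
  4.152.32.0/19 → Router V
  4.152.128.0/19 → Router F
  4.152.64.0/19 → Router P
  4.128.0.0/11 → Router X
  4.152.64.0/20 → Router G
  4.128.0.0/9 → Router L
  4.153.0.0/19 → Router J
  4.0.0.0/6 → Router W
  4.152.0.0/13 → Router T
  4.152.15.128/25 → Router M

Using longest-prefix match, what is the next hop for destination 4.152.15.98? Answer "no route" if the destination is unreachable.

Router T

Routes whose prefix contains 4.152.15.98:
  4.0.0.0/6 (4.0.0.0 - 7.255.255.255) -> Router W
  4.128.0.0/9 (4.128.0.0 - 4.255.255.255) -> Router L
  4.128.0.0/11 (4.128.0.0 - 4.159.255.255) -> Router X
  4.144.0.0/12 (4.144.0.0 - 4.159.255.255) -> Router K
  4.152.0.0/13 (4.152.0.0 - 4.159.255.255) -> Router T
More-specific entries that do NOT match:
  4.152.15.128/25 (4.152.15.128 - 4.152.15.255) does not contain 4.152.15.98
  4.152.7.0/24 (4.152.7.0 - 4.152.7.255) does not contain 4.152.15.98
  4.152.32.0/20 (4.152.32.0 - 4.152.47.255) does not contain 4.152.15.98
  4.152.64.0/20 (4.152.64.0 - 4.152.79.255) does not contain 4.152.15.98
  4.152.32.0/19 (4.152.32.0 - 4.152.63.255) does not contain 4.152.15.98
  4.152.128.0/19 (4.152.128.0 - 4.152.159.255) does not contain 4.152.15.98
  4.152.64.0/19 (4.152.64.0 - 4.152.95.255) does not contain 4.152.15.98
  4.153.0.0/19 (4.153.0.0 - 4.153.31.255) does not contain 4.152.15.98
Longest matching prefix is /13 -> next hop Router T.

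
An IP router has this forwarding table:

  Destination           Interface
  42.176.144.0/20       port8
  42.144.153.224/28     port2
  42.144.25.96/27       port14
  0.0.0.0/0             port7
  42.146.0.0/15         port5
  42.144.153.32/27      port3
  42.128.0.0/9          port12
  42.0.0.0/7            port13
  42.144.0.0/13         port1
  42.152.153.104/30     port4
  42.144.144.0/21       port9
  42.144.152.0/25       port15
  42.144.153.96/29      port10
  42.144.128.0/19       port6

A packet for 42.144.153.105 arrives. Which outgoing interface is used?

port6

Routes whose prefix contains 42.144.153.105:
  0.0.0.0/0 (default, matches everything) -> port7
  42.0.0.0/7 (42.0.0.0 - 43.255.255.255) -> port13
  42.128.0.0/9 (42.128.0.0 - 42.255.255.255) -> port12
  42.144.0.0/13 (42.144.0.0 - 42.151.255.255) -> port1
  42.144.128.0/19 (42.144.128.0 - 42.144.159.255) -> port6
More-specific entries that do NOT match:
  42.152.153.104/30 (42.152.153.104 - 42.152.153.107) does not contain 42.144.153.105
  42.144.153.96/29 (42.144.153.96 - 42.144.153.103) does not contain 42.144.153.105
  42.144.153.224/28 (42.144.153.224 - 42.144.153.239) does not contain 42.144.153.105
  42.144.25.96/27 (42.144.25.96 - 42.144.25.127) does not contain 42.144.153.105
  42.144.153.32/27 (42.144.153.32 - 42.144.153.63) does not contain 42.144.153.105
  42.144.152.0/25 (42.144.152.0 - 42.144.152.127) does not contain 42.144.153.105
  42.144.144.0/21 (42.144.144.0 - 42.144.151.255) does not contain 42.144.153.105
  42.176.144.0/20 (42.176.144.0 - 42.176.159.255) does not contain 42.144.153.105
Longest matching prefix is /19 -> interface port6.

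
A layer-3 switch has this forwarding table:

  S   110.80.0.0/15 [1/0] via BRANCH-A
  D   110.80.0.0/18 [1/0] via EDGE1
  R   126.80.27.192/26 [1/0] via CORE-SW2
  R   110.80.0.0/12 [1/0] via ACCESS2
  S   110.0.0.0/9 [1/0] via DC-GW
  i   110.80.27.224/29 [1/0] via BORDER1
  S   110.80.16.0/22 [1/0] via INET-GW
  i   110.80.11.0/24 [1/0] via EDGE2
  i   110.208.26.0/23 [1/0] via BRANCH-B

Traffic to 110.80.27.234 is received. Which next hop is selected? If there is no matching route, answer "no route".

Routes whose prefix contains 110.80.27.234:
  110.0.0.0/9 (110.0.0.0 - 110.127.255.255) -> DC-GW
  110.80.0.0/12 (110.80.0.0 - 110.95.255.255) -> ACCESS2
  110.80.0.0/15 (110.80.0.0 - 110.81.255.255) -> BRANCH-A
  110.80.0.0/18 (110.80.0.0 - 110.80.63.255) -> EDGE1
More-specific entries that do NOT match:
  110.80.27.224/29 (110.80.27.224 - 110.80.27.231) does not contain 110.80.27.234
  126.80.27.192/26 (126.80.27.192 - 126.80.27.255) does not contain 110.80.27.234
  110.80.11.0/24 (110.80.11.0 - 110.80.11.255) does not contain 110.80.27.234
  110.208.26.0/23 (110.208.26.0 - 110.208.27.255) does not contain 110.80.27.234
  110.80.16.0/22 (110.80.16.0 - 110.80.19.255) does not contain 110.80.27.234
Longest matching prefix is /18 -> next hop EDGE1.

EDGE1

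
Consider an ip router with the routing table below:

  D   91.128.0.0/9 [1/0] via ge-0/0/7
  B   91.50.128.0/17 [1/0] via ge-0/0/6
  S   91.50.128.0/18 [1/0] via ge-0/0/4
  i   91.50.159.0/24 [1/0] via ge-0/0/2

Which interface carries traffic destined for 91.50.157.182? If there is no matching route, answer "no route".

Routes whose prefix contains 91.50.157.182:
  91.50.128.0/17 (91.50.128.0 - 91.50.255.255) -> ge-0/0/6
  91.50.128.0/18 (91.50.128.0 - 91.50.191.255) -> ge-0/0/4
More-specific entries that do NOT match:
  91.50.159.0/24 (91.50.159.0 - 91.50.159.255) does not contain 91.50.157.182
Longest matching prefix is /18 -> interface ge-0/0/4.

ge-0/0/4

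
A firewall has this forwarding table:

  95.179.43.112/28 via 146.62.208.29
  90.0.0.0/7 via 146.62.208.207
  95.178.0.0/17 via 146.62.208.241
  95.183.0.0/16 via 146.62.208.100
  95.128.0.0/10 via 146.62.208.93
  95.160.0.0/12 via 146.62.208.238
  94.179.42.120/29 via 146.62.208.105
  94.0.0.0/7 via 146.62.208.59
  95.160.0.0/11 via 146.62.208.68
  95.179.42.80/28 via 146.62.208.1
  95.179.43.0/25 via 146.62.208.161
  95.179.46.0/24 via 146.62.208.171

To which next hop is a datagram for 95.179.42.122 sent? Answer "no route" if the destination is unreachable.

Routes whose prefix contains 95.179.42.122:
  94.0.0.0/7 (94.0.0.0 - 95.255.255.255) -> 146.62.208.59
  95.128.0.0/10 (95.128.0.0 - 95.191.255.255) -> 146.62.208.93
  95.160.0.0/11 (95.160.0.0 - 95.191.255.255) -> 146.62.208.68
More-specific entries that do NOT match:
  94.179.42.120/29 (94.179.42.120 - 94.179.42.127) does not contain 95.179.42.122
  95.179.43.112/28 (95.179.43.112 - 95.179.43.127) does not contain 95.179.42.122
  95.179.42.80/28 (95.179.42.80 - 95.179.42.95) does not contain 95.179.42.122
  95.179.43.0/25 (95.179.43.0 - 95.179.43.127) does not contain 95.179.42.122
  95.179.46.0/24 (95.179.46.0 - 95.179.46.255) does not contain 95.179.42.122
  95.178.0.0/17 (95.178.0.0 - 95.178.127.255) does not contain 95.179.42.122
  95.183.0.0/16 (95.183.0.0 - 95.183.255.255) does not contain 95.179.42.122
  95.160.0.0/12 (95.160.0.0 - 95.175.255.255) does not contain 95.179.42.122
Longest matching prefix is /11 -> next hop 146.62.208.68.

146.62.208.68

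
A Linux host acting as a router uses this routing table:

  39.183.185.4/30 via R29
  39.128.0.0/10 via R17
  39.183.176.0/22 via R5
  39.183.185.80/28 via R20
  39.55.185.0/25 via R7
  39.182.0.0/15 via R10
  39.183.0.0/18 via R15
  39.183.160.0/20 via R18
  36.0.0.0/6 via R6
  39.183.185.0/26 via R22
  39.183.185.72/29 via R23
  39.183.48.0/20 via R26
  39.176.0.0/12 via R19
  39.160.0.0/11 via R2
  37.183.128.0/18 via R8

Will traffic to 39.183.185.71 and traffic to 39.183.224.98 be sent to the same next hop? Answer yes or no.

39.183.185.71: longest match 39.182.0.0/15 -> R10
39.183.224.98: longest match 39.182.0.0/15 -> R10

yes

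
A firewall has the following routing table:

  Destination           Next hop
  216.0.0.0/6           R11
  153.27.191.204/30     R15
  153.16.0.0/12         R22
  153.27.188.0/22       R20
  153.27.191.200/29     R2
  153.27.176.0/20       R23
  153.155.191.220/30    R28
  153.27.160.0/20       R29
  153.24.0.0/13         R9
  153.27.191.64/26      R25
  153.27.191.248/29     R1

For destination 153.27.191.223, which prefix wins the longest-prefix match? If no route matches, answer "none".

153.27.188.0/22

Entries matching 153.27.191.223:
  153.16.0.0/12 (153.16.0.0 - 153.31.255.255)
  153.24.0.0/13 (153.24.0.0 - 153.31.255.255)
  153.27.176.0/20 (153.27.176.0 - 153.27.191.255)
  153.27.188.0/22 (153.27.188.0 - 153.27.191.255)
Most specific is 153.27.188.0/22.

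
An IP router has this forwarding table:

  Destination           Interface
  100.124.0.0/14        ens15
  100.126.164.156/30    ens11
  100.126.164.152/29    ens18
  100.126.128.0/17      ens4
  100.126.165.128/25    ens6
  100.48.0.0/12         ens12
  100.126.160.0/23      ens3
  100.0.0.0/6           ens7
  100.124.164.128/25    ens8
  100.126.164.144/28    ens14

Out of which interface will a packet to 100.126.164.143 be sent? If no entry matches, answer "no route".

ens4

Routes whose prefix contains 100.126.164.143:
  100.0.0.0/6 (100.0.0.0 - 103.255.255.255) -> ens7
  100.124.0.0/14 (100.124.0.0 - 100.127.255.255) -> ens15
  100.126.128.0/17 (100.126.128.0 - 100.126.255.255) -> ens4
More-specific entries that do NOT match:
  100.126.164.156/30 (100.126.164.156 - 100.126.164.159) does not contain 100.126.164.143
  100.126.164.152/29 (100.126.164.152 - 100.126.164.159) does not contain 100.126.164.143
  100.126.164.144/28 (100.126.164.144 - 100.126.164.159) does not contain 100.126.164.143
  100.126.165.128/25 (100.126.165.128 - 100.126.165.255) does not contain 100.126.164.143
  100.124.164.128/25 (100.124.164.128 - 100.124.164.255) does not contain 100.126.164.143
  100.126.160.0/23 (100.126.160.0 - 100.126.161.255) does not contain 100.126.164.143
Longest matching prefix is /17 -> interface ens4.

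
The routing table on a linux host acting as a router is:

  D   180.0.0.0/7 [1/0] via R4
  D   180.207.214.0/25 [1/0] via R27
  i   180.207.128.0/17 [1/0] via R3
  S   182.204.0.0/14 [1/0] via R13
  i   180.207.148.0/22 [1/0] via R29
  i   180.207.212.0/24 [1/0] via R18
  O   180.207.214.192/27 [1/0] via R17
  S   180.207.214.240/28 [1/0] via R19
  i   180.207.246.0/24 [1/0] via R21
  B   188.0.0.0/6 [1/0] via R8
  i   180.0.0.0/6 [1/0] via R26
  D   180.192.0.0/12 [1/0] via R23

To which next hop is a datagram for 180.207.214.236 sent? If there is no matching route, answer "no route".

Routes whose prefix contains 180.207.214.236:
  180.0.0.0/6 (180.0.0.0 - 183.255.255.255) -> R26
  180.0.0.0/7 (180.0.0.0 - 181.255.255.255) -> R4
  180.192.0.0/12 (180.192.0.0 - 180.207.255.255) -> R23
  180.207.128.0/17 (180.207.128.0 - 180.207.255.255) -> R3
More-specific entries that do NOT match:
  180.207.214.240/28 (180.207.214.240 - 180.207.214.255) does not contain 180.207.214.236
  180.207.214.192/27 (180.207.214.192 - 180.207.214.223) does not contain 180.207.214.236
  180.207.214.0/25 (180.207.214.0 - 180.207.214.127) does not contain 180.207.214.236
  180.207.212.0/24 (180.207.212.0 - 180.207.212.255) does not contain 180.207.214.236
  180.207.246.0/24 (180.207.246.0 - 180.207.246.255) does not contain 180.207.214.236
  180.207.148.0/22 (180.207.148.0 - 180.207.151.255) does not contain 180.207.214.236
Longest matching prefix is /17 -> next hop R3.

R3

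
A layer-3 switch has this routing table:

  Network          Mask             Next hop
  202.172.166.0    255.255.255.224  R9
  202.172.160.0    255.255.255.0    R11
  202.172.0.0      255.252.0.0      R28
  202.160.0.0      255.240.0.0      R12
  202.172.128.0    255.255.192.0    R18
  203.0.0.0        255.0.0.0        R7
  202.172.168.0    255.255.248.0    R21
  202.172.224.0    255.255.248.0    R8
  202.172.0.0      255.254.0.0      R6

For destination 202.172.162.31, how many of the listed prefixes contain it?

Prefixes containing 202.172.162.31:
  202.160.0.0/12 (202.160.0.0 - 202.175.255.255)
  202.172.0.0/14 (202.172.0.0 - 202.175.255.255)
  202.172.0.0/15 (202.172.0.0 - 202.173.255.255)
  202.172.128.0/18 (202.172.128.0 - 202.172.191.255)
Total matching entries: 4.

4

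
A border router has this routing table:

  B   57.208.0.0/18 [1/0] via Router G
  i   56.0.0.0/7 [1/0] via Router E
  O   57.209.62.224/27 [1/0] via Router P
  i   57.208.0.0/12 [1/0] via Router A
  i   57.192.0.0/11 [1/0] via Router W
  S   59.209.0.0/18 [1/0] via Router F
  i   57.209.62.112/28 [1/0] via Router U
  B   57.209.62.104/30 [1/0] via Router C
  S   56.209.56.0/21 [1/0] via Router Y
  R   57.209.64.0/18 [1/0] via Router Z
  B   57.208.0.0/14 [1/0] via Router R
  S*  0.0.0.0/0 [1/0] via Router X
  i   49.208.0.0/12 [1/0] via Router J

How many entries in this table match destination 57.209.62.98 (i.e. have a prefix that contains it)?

5

Prefixes containing 57.209.62.98:
  0.0.0.0/0 (default, matches everything)
  56.0.0.0/7 (56.0.0.0 - 57.255.255.255)
  57.192.0.0/11 (57.192.0.0 - 57.223.255.255)
  57.208.0.0/12 (57.208.0.0 - 57.223.255.255)
  57.208.0.0/14 (57.208.0.0 - 57.211.255.255)
Total matching entries: 5.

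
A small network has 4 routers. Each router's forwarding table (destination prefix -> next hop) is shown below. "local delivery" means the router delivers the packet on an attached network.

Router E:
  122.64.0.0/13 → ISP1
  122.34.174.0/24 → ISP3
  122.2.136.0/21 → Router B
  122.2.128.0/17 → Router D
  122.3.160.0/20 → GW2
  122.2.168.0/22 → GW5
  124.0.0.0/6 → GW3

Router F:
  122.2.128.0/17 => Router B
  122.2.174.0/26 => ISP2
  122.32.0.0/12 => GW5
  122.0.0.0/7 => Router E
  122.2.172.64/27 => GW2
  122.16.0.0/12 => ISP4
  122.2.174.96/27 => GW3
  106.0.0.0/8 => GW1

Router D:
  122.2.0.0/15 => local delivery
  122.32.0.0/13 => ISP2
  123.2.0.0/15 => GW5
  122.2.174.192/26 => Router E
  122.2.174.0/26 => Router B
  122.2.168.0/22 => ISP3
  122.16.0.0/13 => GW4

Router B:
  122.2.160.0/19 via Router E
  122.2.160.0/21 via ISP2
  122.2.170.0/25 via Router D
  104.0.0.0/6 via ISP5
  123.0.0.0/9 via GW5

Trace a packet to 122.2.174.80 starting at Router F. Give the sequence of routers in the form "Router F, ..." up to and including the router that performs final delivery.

At Router F: longest match for 122.2.174.80 is 122.2.128.0/17 -> Router B
At Router B: longest match for 122.2.174.80 is 122.2.160.0/19 -> Router E
At Router E: longest match for 122.2.174.80 is 122.2.128.0/17 -> Router D
At Router D: longest match for 122.2.174.80 is 122.2.0.0/15 -> local delivery

Router F, Router B, Router E, Router D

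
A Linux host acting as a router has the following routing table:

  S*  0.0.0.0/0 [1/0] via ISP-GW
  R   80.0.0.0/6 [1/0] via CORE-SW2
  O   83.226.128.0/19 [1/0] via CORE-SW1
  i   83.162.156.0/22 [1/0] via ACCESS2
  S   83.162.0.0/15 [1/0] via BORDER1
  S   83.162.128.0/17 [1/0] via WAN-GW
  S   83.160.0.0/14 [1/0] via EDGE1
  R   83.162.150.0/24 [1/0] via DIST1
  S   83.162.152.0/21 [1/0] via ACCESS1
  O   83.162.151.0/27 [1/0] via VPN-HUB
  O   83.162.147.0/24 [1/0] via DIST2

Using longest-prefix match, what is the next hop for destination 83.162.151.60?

Routes whose prefix contains 83.162.151.60:
  0.0.0.0/0 (default, matches everything) -> ISP-GW
  80.0.0.0/6 (80.0.0.0 - 83.255.255.255) -> CORE-SW2
  83.160.0.0/14 (83.160.0.0 - 83.163.255.255) -> EDGE1
  83.162.0.0/15 (83.162.0.0 - 83.163.255.255) -> BORDER1
  83.162.128.0/17 (83.162.128.0 - 83.162.255.255) -> WAN-GW
More-specific entries that do NOT match:
  83.162.151.0/27 (83.162.151.0 - 83.162.151.31) does not contain 83.162.151.60
  83.162.150.0/24 (83.162.150.0 - 83.162.150.255) does not contain 83.162.151.60
  83.162.147.0/24 (83.162.147.0 - 83.162.147.255) does not contain 83.162.151.60
  83.162.156.0/22 (83.162.156.0 - 83.162.159.255) does not contain 83.162.151.60
  83.162.152.0/21 (83.162.152.0 - 83.162.159.255) does not contain 83.162.151.60
  83.226.128.0/19 (83.226.128.0 - 83.226.159.255) does not contain 83.162.151.60
Longest matching prefix is /17 -> next hop WAN-GW.

WAN-GW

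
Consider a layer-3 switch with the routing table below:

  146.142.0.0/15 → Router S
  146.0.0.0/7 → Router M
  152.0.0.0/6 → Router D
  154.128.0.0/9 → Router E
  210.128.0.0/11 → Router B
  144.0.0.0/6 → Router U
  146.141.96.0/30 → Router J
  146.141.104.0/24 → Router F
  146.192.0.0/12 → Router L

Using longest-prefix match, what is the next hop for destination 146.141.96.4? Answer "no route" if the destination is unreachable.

Routes whose prefix contains 146.141.96.4:
  144.0.0.0/6 (144.0.0.0 - 147.255.255.255) -> Router U
  146.0.0.0/7 (146.0.0.0 - 147.255.255.255) -> Router M
More-specific entries that do NOT match:
  146.141.96.0/30 (146.141.96.0 - 146.141.96.3) does not contain 146.141.96.4
  146.141.104.0/24 (146.141.104.0 - 146.141.104.255) does not contain 146.141.96.4
  146.142.0.0/15 (146.142.0.0 - 146.143.255.255) does not contain 146.141.96.4
  146.192.0.0/12 (146.192.0.0 - 146.207.255.255) does not contain 146.141.96.4
  210.128.0.0/11 (210.128.0.0 - 210.159.255.255) does not contain 146.141.96.4
  154.128.0.0/9 (154.128.0.0 - 154.255.255.255) does not contain 146.141.96.4
Longest matching prefix is /7 -> next hop Router M.

Router M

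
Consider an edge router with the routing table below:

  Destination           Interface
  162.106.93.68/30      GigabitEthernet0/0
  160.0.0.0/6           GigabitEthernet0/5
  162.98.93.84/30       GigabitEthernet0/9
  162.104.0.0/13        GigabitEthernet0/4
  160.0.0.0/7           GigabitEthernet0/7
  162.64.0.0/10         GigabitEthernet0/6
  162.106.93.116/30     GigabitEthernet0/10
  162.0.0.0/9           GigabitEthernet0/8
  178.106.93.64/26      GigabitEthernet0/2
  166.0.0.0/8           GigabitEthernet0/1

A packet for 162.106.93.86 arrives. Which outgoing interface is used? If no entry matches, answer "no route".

GigabitEthernet0/4

Routes whose prefix contains 162.106.93.86:
  160.0.0.0/6 (160.0.0.0 - 163.255.255.255) -> GigabitEthernet0/5
  162.0.0.0/9 (162.0.0.0 - 162.127.255.255) -> GigabitEthernet0/8
  162.64.0.0/10 (162.64.0.0 - 162.127.255.255) -> GigabitEthernet0/6
  162.104.0.0/13 (162.104.0.0 - 162.111.255.255) -> GigabitEthernet0/4
More-specific entries that do NOT match:
  162.106.93.68/30 (162.106.93.68 - 162.106.93.71) does not contain 162.106.93.86
  162.98.93.84/30 (162.98.93.84 - 162.98.93.87) does not contain 162.106.93.86
  162.106.93.116/30 (162.106.93.116 - 162.106.93.119) does not contain 162.106.93.86
  178.106.93.64/26 (178.106.93.64 - 178.106.93.127) does not contain 162.106.93.86
Longest matching prefix is /13 -> interface GigabitEthernet0/4.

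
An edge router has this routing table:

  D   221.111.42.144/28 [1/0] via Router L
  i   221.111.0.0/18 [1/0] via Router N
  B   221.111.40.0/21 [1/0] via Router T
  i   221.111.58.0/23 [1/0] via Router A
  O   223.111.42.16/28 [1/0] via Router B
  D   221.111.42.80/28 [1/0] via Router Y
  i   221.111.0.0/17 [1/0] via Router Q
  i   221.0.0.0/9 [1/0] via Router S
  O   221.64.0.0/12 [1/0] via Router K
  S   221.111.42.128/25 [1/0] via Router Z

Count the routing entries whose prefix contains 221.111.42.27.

Prefixes containing 221.111.42.27:
  221.0.0.0/9 (221.0.0.0 - 221.127.255.255)
  221.111.0.0/17 (221.111.0.0 - 221.111.127.255)
  221.111.0.0/18 (221.111.0.0 - 221.111.63.255)
  221.111.40.0/21 (221.111.40.0 - 221.111.47.255)
Total matching entries: 4.

4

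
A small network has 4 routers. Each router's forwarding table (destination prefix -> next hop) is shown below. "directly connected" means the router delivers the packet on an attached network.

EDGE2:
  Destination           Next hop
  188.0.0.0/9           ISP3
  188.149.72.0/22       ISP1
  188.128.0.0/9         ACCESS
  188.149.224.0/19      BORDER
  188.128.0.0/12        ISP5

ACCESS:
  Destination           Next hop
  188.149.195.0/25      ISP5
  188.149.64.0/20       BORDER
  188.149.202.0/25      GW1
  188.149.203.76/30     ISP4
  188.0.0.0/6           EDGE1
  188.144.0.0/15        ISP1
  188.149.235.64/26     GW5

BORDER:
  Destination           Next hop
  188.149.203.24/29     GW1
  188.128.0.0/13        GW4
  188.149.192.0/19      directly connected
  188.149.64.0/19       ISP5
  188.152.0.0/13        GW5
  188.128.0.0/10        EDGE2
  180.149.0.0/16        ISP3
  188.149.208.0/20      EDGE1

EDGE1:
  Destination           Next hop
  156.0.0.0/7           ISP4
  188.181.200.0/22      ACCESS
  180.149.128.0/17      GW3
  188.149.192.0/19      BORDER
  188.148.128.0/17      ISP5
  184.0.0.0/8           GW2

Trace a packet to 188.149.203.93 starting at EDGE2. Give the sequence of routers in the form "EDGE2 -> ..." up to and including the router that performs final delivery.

EDGE2 -> ACCESS -> EDGE1 -> BORDER

At EDGE2: longest match for 188.149.203.93 is 188.128.0.0/9 -> ACCESS
At ACCESS: longest match for 188.149.203.93 is 188.0.0.0/6 -> EDGE1
At EDGE1: longest match for 188.149.203.93 is 188.149.192.0/19 -> BORDER
At BORDER: longest match for 188.149.203.93 is 188.149.192.0/19 -> directly connected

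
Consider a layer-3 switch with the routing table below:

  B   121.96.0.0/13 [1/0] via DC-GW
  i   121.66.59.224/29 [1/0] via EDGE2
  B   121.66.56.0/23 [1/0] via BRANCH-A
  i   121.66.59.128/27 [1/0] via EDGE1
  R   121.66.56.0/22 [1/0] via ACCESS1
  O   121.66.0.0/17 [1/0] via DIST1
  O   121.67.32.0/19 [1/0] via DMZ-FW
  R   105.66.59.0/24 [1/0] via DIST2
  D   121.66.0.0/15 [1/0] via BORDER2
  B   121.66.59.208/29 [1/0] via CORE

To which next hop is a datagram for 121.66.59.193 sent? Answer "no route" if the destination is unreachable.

Routes whose prefix contains 121.66.59.193:
  121.66.0.0/15 (121.66.0.0 - 121.67.255.255) -> BORDER2
  121.66.0.0/17 (121.66.0.0 - 121.66.127.255) -> DIST1
  121.66.56.0/22 (121.66.56.0 - 121.66.59.255) -> ACCESS1
More-specific entries that do NOT match:
  121.66.59.224/29 (121.66.59.224 - 121.66.59.231) does not contain 121.66.59.193
  121.66.59.208/29 (121.66.59.208 - 121.66.59.215) does not contain 121.66.59.193
  121.66.59.128/27 (121.66.59.128 - 121.66.59.159) does not contain 121.66.59.193
  105.66.59.0/24 (105.66.59.0 - 105.66.59.255) does not contain 121.66.59.193
  121.66.56.0/23 (121.66.56.0 - 121.66.57.255) does not contain 121.66.59.193
Longest matching prefix is /22 -> next hop ACCESS1.

ACCESS1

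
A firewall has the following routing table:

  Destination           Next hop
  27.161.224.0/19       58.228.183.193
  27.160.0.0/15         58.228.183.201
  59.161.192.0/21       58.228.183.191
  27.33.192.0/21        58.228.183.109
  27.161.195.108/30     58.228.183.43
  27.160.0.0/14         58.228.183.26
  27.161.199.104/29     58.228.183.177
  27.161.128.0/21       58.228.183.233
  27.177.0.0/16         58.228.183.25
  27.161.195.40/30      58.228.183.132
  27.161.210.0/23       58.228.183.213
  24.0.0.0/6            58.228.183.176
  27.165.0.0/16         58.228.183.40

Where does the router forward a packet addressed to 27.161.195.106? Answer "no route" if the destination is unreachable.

Routes whose prefix contains 27.161.195.106:
  24.0.0.0/6 (24.0.0.0 - 27.255.255.255) -> 58.228.183.176
  27.160.0.0/14 (27.160.0.0 - 27.163.255.255) -> 58.228.183.26
  27.160.0.0/15 (27.160.0.0 - 27.161.255.255) -> 58.228.183.201
More-specific entries that do NOT match:
  27.161.195.108/30 (27.161.195.108 - 27.161.195.111) does not contain 27.161.195.106
  27.161.195.40/30 (27.161.195.40 - 27.161.195.43) does not contain 27.161.195.106
  27.161.199.104/29 (27.161.199.104 - 27.161.199.111) does not contain 27.161.195.106
  27.161.210.0/23 (27.161.210.0 - 27.161.211.255) does not contain 27.161.195.106
  59.161.192.0/21 (59.161.192.0 - 59.161.199.255) does not contain 27.161.195.106
  27.33.192.0/21 (27.33.192.0 - 27.33.199.255) does not contain 27.161.195.106
  27.161.128.0/21 (27.161.128.0 - 27.161.135.255) does not contain 27.161.195.106
  27.161.224.0/19 (27.161.224.0 - 27.161.255.255) does not contain 27.161.195.106
  27.177.0.0/16 (27.177.0.0 - 27.177.255.255) does not contain 27.161.195.106
  27.165.0.0/16 (27.165.0.0 - 27.165.255.255) does not contain 27.161.195.106
Longest matching prefix is /15 -> next hop 58.228.183.201.

58.228.183.201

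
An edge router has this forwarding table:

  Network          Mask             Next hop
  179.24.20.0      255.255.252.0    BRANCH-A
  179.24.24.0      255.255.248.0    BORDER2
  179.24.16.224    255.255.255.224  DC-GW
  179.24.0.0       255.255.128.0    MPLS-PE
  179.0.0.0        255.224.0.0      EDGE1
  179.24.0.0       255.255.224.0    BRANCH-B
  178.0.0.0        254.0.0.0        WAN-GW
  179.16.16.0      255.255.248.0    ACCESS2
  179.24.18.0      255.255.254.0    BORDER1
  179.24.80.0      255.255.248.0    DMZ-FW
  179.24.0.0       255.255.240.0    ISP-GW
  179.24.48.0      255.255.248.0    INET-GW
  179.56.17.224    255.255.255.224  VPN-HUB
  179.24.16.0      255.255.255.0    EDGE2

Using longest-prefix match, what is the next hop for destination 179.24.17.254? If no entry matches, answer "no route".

Routes whose prefix contains 179.24.17.254:
  178.0.0.0/7 (178.0.0.0 - 179.255.255.255) -> WAN-GW
  179.0.0.0/11 (179.0.0.0 - 179.31.255.255) -> EDGE1
  179.24.0.0/17 (179.24.0.0 - 179.24.127.255) -> MPLS-PE
  179.24.0.0/19 (179.24.0.0 - 179.24.31.255) -> BRANCH-B
More-specific entries that do NOT match:
  179.24.16.224/27 (179.24.16.224 - 179.24.16.255) does not contain 179.24.17.254
  179.56.17.224/27 (179.56.17.224 - 179.56.17.255) does not contain 179.24.17.254
  179.24.16.0/24 (179.24.16.0 - 179.24.16.255) does not contain 179.24.17.254
  179.24.18.0/23 (179.24.18.0 - 179.24.19.255) does not contain 179.24.17.254
  179.24.20.0/22 (179.24.20.0 - 179.24.23.255) does not contain 179.24.17.254
  179.24.24.0/21 (179.24.24.0 - 179.24.31.255) does not contain 179.24.17.254
  179.16.16.0/21 (179.16.16.0 - 179.16.23.255) does not contain 179.24.17.254
  179.24.80.0/21 (179.24.80.0 - 179.24.87.255) does not contain 179.24.17.254
  179.24.48.0/21 (179.24.48.0 - 179.24.55.255) does not contain 179.24.17.254
  179.24.0.0/20 (179.24.0.0 - 179.24.15.255) does not contain 179.24.17.254
Longest matching prefix is /19 -> next hop BRANCH-B.

BRANCH-B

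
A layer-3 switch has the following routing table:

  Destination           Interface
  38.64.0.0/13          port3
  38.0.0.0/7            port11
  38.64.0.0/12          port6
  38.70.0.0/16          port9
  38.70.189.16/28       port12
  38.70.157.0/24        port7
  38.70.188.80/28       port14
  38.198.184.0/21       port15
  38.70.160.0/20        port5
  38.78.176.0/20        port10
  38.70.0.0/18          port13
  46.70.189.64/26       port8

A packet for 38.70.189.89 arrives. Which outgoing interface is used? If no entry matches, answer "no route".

port9

Routes whose prefix contains 38.70.189.89:
  38.0.0.0/7 (38.0.0.0 - 39.255.255.255) -> port11
  38.64.0.0/12 (38.64.0.0 - 38.79.255.255) -> port6
  38.64.0.0/13 (38.64.0.0 - 38.71.255.255) -> port3
  38.70.0.0/16 (38.70.0.0 - 38.70.255.255) -> port9
More-specific entries that do NOT match:
  38.70.189.16/28 (38.70.189.16 - 38.70.189.31) does not contain 38.70.189.89
  38.70.188.80/28 (38.70.188.80 - 38.70.188.95) does not contain 38.70.189.89
  46.70.189.64/26 (46.70.189.64 - 46.70.189.127) does not contain 38.70.189.89
  38.70.157.0/24 (38.70.157.0 - 38.70.157.255) does not contain 38.70.189.89
  38.198.184.0/21 (38.198.184.0 - 38.198.191.255) does not contain 38.70.189.89
  38.70.160.0/20 (38.70.160.0 - 38.70.175.255) does not contain 38.70.189.89
  38.78.176.0/20 (38.78.176.0 - 38.78.191.255) does not contain 38.70.189.89
  38.70.0.0/18 (38.70.0.0 - 38.70.63.255) does not contain 38.70.189.89
Longest matching prefix is /16 -> interface port9.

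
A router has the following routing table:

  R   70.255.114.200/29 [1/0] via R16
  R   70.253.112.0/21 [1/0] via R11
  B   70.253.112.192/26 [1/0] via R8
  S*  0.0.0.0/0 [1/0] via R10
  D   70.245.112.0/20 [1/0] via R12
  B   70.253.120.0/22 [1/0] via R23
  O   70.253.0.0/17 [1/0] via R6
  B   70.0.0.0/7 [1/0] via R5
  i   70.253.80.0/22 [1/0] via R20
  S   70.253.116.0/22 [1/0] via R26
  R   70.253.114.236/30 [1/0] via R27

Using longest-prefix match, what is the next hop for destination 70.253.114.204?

R11

Routes whose prefix contains 70.253.114.204:
  0.0.0.0/0 (default, matches everything) -> R10
  70.0.0.0/7 (70.0.0.0 - 71.255.255.255) -> R5
  70.253.0.0/17 (70.253.0.0 - 70.253.127.255) -> R6
  70.253.112.0/21 (70.253.112.0 - 70.253.119.255) -> R11
More-specific entries that do NOT match:
  70.253.114.236/30 (70.253.114.236 - 70.253.114.239) does not contain 70.253.114.204
  70.255.114.200/29 (70.255.114.200 - 70.255.114.207) does not contain 70.253.114.204
  70.253.112.192/26 (70.253.112.192 - 70.253.112.255) does not contain 70.253.114.204
  70.253.120.0/22 (70.253.120.0 - 70.253.123.255) does not contain 70.253.114.204
  70.253.80.0/22 (70.253.80.0 - 70.253.83.255) does not contain 70.253.114.204
  70.253.116.0/22 (70.253.116.0 - 70.253.119.255) does not contain 70.253.114.204
Longest matching prefix is /21 -> next hop R11.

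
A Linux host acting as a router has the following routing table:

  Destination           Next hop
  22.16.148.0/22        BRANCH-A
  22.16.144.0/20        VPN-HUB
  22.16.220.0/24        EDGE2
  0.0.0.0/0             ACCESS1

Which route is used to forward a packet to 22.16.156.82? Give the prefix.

Entries matching 22.16.156.82:
  0.0.0.0/0 (default, matches everything)
  22.16.144.0/20 (22.16.144.0 - 22.16.159.255)
Most specific is 22.16.144.0/20.

22.16.144.0/20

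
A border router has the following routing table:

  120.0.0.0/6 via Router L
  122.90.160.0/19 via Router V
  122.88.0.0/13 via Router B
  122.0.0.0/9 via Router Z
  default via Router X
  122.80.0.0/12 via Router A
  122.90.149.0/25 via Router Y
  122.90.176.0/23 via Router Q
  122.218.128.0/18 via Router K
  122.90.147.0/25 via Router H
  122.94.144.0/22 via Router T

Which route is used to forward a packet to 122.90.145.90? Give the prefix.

122.88.0.0/13

Entries matching 122.90.145.90:
  0.0.0.0/0 (default, matches everything)
  120.0.0.0/6 (120.0.0.0 - 123.255.255.255)
  122.0.0.0/9 (122.0.0.0 - 122.127.255.255)
  122.80.0.0/12 (122.80.0.0 - 122.95.255.255)
  122.88.0.0/13 (122.88.0.0 - 122.95.255.255)
Most specific is 122.88.0.0/13.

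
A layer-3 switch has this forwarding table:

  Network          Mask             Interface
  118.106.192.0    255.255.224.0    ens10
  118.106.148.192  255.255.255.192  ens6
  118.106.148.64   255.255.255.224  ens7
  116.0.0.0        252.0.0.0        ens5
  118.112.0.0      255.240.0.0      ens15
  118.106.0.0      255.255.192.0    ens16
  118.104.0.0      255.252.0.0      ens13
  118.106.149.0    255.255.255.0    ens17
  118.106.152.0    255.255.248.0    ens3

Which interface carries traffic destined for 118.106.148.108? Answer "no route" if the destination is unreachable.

ens13

Routes whose prefix contains 118.106.148.108:
  116.0.0.0/6 (116.0.0.0 - 119.255.255.255) -> ens5
  118.104.0.0/14 (118.104.0.0 - 118.107.255.255) -> ens13
More-specific entries that do NOT match:
  118.106.148.64/27 (118.106.148.64 - 118.106.148.95) does not contain 118.106.148.108
  118.106.148.192/26 (118.106.148.192 - 118.106.148.255) does not contain 118.106.148.108
  118.106.149.0/24 (118.106.149.0 - 118.106.149.255) does not contain 118.106.148.108
  118.106.152.0/21 (118.106.152.0 - 118.106.159.255) does not contain 118.106.148.108
  118.106.192.0/19 (118.106.192.0 - 118.106.223.255) does not contain 118.106.148.108
  118.106.0.0/18 (118.106.0.0 - 118.106.63.255) does not contain 118.106.148.108
Longest matching prefix is /14 -> interface ens13.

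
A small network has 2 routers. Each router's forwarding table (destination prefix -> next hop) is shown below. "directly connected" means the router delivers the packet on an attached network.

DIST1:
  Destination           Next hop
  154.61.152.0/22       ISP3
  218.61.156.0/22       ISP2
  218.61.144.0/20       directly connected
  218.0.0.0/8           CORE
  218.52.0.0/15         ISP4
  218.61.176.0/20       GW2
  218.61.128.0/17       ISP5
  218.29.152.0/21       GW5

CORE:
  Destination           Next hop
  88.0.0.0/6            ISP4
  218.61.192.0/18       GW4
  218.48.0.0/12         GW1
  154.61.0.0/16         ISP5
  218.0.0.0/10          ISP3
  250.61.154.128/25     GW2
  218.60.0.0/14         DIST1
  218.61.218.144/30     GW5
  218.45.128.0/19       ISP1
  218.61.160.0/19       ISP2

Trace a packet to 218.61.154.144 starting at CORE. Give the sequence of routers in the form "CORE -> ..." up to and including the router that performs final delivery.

CORE -> DIST1

At CORE: longest match for 218.61.154.144 is 218.60.0.0/14 -> DIST1
At DIST1: longest match for 218.61.154.144 is 218.61.144.0/20 -> directly connected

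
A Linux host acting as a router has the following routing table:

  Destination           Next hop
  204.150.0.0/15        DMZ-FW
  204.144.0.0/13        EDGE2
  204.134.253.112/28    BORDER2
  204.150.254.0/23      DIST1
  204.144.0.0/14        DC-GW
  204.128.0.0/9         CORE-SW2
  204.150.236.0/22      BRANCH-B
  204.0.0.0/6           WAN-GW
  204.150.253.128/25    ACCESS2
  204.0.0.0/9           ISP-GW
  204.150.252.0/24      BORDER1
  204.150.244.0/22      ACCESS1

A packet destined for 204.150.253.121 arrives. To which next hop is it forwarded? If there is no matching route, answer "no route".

Routes whose prefix contains 204.150.253.121:
  204.0.0.0/6 (204.0.0.0 - 207.255.255.255) -> WAN-GW
  204.128.0.0/9 (204.128.0.0 - 204.255.255.255) -> CORE-SW2
  204.144.0.0/13 (204.144.0.0 - 204.151.255.255) -> EDGE2
  204.150.0.0/15 (204.150.0.0 - 204.151.255.255) -> DMZ-FW
More-specific entries that do NOT match:
  204.134.253.112/28 (204.134.253.112 - 204.134.253.127) does not contain 204.150.253.121
  204.150.253.128/25 (204.150.253.128 - 204.150.253.255) does not contain 204.150.253.121
  204.150.252.0/24 (204.150.252.0 - 204.150.252.255) does not contain 204.150.253.121
  204.150.254.0/23 (204.150.254.0 - 204.150.255.255) does not contain 204.150.253.121
  204.150.236.0/22 (204.150.236.0 - 204.150.239.255) does not contain 204.150.253.121
  204.150.244.0/22 (204.150.244.0 - 204.150.247.255) does not contain 204.150.253.121
Longest matching prefix is /15 -> next hop DMZ-FW.

DMZ-FW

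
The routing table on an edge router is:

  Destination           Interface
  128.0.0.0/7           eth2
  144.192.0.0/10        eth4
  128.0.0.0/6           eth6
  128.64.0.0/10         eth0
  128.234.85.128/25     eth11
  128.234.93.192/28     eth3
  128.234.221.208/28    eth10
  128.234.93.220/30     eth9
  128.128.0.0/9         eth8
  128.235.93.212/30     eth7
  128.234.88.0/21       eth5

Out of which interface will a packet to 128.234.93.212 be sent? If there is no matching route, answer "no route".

Routes whose prefix contains 128.234.93.212:
  128.0.0.0/6 (128.0.0.0 - 131.255.255.255) -> eth6
  128.0.0.0/7 (128.0.0.0 - 129.255.255.255) -> eth2
  128.128.0.0/9 (128.128.0.0 - 128.255.255.255) -> eth8
  128.234.88.0/21 (128.234.88.0 - 128.234.95.255) -> eth5
More-specific entries that do NOT match:
  128.234.93.220/30 (128.234.93.220 - 128.234.93.223) does not contain 128.234.93.212
  128.235.93.212/30 (128.235.93.212 - 128.235.93.215) does not contain 128.234.93.212
  128.234.93.192/28 (128.234.93.192 - 128.234.93.207) does not contain 128.234.93.212
  128.234.221.208/28 (128.234.221.208 - 128.234.221.223) does not contain 128.234.93.212
  128.234.85.128/25 (128.234.85.128 - 128.234.85.255) does not contain 128.234.93.212
Longest matching prefix is /21 -> interface eth5.

eth5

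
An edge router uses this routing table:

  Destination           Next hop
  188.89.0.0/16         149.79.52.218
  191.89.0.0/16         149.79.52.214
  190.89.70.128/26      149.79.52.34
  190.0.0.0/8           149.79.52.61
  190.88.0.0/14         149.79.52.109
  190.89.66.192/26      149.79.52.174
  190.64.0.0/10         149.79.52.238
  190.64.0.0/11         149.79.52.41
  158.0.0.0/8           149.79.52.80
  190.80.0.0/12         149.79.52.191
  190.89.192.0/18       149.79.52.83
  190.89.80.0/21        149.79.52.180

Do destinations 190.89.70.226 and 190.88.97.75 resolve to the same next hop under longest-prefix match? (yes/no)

yes

190.89.70.226: longest match 190.88.0.0/14 -> 149.79.52.109
190.88.97.75: longest match 190.88.0.0/14 -> 149.79.52.109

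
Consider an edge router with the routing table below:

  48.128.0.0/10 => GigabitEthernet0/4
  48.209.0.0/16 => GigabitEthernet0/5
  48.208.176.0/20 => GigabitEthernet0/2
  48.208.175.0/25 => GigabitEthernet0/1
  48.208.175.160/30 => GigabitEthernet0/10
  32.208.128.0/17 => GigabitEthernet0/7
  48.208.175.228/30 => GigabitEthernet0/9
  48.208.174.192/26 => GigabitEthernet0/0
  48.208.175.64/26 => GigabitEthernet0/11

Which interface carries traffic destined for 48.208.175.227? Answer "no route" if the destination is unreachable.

No entry's prefix contains 48.208.175.227; there is no default route.

no route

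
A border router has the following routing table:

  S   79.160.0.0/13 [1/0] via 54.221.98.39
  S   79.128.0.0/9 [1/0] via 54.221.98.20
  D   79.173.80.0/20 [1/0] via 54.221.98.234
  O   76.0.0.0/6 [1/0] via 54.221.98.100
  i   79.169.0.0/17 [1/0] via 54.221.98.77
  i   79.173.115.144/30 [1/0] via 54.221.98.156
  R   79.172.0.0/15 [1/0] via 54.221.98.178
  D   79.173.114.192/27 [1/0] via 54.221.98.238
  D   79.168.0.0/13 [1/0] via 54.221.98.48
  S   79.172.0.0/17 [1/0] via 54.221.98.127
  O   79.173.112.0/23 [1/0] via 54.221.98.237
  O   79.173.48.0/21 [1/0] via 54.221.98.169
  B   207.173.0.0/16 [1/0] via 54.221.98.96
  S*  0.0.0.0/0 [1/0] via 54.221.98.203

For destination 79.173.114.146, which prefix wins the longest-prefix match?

Entries matching 79.173.114.146:
  0.0.0.0/0 (default, matches everything)
  76.0.0.0/6 (76.0.0.0 - 79.255.255.255)
  79.128.0.0/9 (79.128.0.0 - 79.255.255.255)
  79.168.0.0/13 (79.168.0.0 - 79.175.255.255)
  79.172.0.0/15 (79.172.0.0 - 79.173.255.255)
Most specific is 79.172.0.0/15.

79.172.0.0/15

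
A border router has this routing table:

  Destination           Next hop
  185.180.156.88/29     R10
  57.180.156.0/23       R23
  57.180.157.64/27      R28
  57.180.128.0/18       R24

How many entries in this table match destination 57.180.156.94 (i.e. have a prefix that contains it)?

2

Prefixes containing 57.180.156.94:
  57.180.128.0/18 (57.180.128.0 - 57.180.191.255)
  57.180.156.0/23 (57.180.156.0 - 57.180.157.255)
Total matching entries: 2.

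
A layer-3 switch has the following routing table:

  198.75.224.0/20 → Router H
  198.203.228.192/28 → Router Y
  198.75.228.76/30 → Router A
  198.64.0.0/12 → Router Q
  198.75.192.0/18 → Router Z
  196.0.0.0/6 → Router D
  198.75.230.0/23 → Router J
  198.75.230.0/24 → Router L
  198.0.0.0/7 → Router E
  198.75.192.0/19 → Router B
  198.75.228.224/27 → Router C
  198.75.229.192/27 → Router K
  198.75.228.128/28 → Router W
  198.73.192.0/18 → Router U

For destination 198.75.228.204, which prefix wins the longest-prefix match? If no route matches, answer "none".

198.75.224.0/20

Entries matching 198.75.228.204:
  196.0.0.0/6 (196.0.0.0 - 199.255.255.255)
  198.0.0.0/7 (198.0.0.0 - 199.255.255.255)
  198.64.0.0/12 (198.64.0.0 - 198.79.255.255)
  198.75.192.0/18 (198.75.192.0 - 198.75.255.255)
  198.75.224.0/20 (198.75.224.0 - 198.75.239.255)
Most specific is 198.75.224.0/20.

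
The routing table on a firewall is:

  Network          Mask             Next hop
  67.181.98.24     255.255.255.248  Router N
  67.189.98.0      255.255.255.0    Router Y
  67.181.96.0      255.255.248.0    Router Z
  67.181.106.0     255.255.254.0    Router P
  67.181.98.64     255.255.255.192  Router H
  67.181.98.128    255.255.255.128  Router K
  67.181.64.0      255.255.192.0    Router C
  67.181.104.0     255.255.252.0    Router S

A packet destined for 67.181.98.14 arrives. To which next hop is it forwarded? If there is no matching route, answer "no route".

Router Z

Routes whose prefix contains 67.181.98.14:
  67.181.64.0/18 (67.181.64.0 - 67.181.127.255) -> Router C
  67.181.96.0/21 (67.181.96.0 - 67.181.103.255) -> Router Z
More-specific entries that do NOT match:
  67.181.98.24/29 (67.181.98.24 - 67.181.98.31) does not contain 67.181.98.14
  67.181.98.64/26 (67.181.98.64 - 67.181.98.127) does not contain 67.181.98.14
  67.181.98.128/25 (67.181.98.128 - 67.181.98.255) does not contain 67.181.98.14
  67.189.98.0/24 (67.189.98.0 - 67.189.98.255) does not contain 67.181.98.14
  67.181.106.0/23 (67.181.106.0 - 67.181.107.255) does not contain 67.181.98.14
  67.181.104.0/22 (67.181.104.0 - 67.181.107.255) does not contain 67.181.98.14
Longest matching prefix is /21 -> next hop Router Z.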